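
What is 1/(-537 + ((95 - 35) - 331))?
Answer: -1/808 ≈ -0.0012376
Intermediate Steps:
1/(-537 + ((95 - 35) - 331)) = 1/(-537 + (60 - 331)) = 1/(-537 - 271) = 1/(-808) = -1/808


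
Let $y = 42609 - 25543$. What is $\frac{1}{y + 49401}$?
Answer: $\frac{1}{66467} \approx 1.5045 \cdot 10^{-5}$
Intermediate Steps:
$y = 17066$ ($y = 42609 - 25543 = 17066$)
$\frac{1}{y + 49401} = \frac{1}{17066 + 49401} = \frac{1}{66467}$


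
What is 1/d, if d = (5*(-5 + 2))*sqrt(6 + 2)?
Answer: -sqrt(2)/60 ≈ -0.023570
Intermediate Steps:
d = -30*sqrt(2) (d = (5*(-3))*sqrt(8) = -30*sqrt(2) ≈ -42.426)
1/d = 1/(-30*sqrt(2)) = -sqrt(2)/60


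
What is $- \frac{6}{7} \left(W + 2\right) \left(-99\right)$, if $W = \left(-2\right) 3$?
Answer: $- \frac{2376}{7} \approx -339.43$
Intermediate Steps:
$W = -6$
$- \frac{6}{7} \left(W + 2\right) \left(-99\right) = - \frac{6}{7} \left(-6 + 2\right) \left(-99\right) = \left(-6\right) \frac{1}{7} \left(-4\right) \left(-99\right) = \left(- \frac{6}{7}\right) \left(-4\right) \left(-99\right) = \frac{24}{7} \left(-99\right) = - \frac{2376}{7}$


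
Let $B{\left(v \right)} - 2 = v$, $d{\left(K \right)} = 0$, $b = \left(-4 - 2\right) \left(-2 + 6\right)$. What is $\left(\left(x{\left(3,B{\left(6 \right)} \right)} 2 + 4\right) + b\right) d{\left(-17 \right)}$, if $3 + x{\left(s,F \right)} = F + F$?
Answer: $0$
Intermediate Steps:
$b = -24$ ($b = \left(-6\right) 4 = -24$)
$B{\left(v \right)} = 2 + v$
$x{\left(s,F \right)} = -3 + 2 F$ ($x{\left(s,F \right)} = -3 + \left(F + F\right) = -3 + 2 F$)
$\left(\left(x{\left(3,B{\left(6 \right)} \right)} 2 + 4\right) + b\right) d{\left(-17 \right)} = \left(\left(\left(-3 + 2 \left(2 + 6\right)\right) 2 + 4\right) - 24\right) 0 = \left(\left(\left(-3 + 2 \cdot 8\right) 2 + 4\right) - 24\right) 0 = \left(\left(\left(-3 + 16\right) 2 + 4\right) - 24\right) 0 = \left(\left(13 \cdot 2 + 4\right) - 24\right) 0 = \left(\left(26 + 4\right) - 24\right) 0 = \left(30 - 24\right) 0 = 6 \cdot 0 = 0$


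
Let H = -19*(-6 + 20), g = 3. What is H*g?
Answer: -798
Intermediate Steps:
H = -266 (H = -19*14 = -266)
H*g = -266*3 = -798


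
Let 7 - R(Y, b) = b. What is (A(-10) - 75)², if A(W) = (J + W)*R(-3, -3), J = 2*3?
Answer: 13225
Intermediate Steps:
R(Y, b) = 7 - b
J = 6
A(W) = 60 + 10*W (A(W) = (6 + W)*(7 - 1*(-3)) = (6 + W)*(7 + 3) = (6 + W)*10 = 60 + 10*W)
(A(-10) - 75)² = ((60 + 10*(-10)) - 75)² = ((60 - 100) - 75)² = (-40 - 75)² = (-115)² = 13225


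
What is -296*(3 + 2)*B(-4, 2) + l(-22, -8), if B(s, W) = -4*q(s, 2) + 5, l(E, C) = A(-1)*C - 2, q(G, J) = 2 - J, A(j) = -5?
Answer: -7362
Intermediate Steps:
l(E, C) = -2 - 5*C (l(E, C) = -5*C - 2 = -2 - 5*C)
B(s, W) = 5 (B(s, W) = -4*(2 - 1*2) + 5 = -4*(2 - 2) + 5 = -4*0 + 5 = 0 + 5 = 5)
-296*(3 + 2)*B(-4, 2) + l(-22, -8) = -296*(3 + 2)*5 + (-2 - 5*(-8)) = -1480*5 + (-2 + 40) = -296*25 + 38 = -7400 + 38 = -7362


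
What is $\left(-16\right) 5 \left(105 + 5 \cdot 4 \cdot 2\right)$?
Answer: $-11600$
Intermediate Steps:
$\left(-16\right) 5 \left(105 + 5 \cdot 4 \cdot 2\right) = - 80 \left(105 + 20 \cdot 2\right) = - 80 \left(105 + 40\right) = \left(-80\right) 145 = -11600$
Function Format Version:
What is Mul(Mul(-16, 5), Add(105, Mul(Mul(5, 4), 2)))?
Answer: -11600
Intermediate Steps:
Mul(Mul(-16, 5), Add(105, Mul(Mul(5, 4), 2))) = Mul(-80, Add(105, Mul(20, 2))) = Mul(-80, Add(105, 40)) = Mul(-80, 145) = -11600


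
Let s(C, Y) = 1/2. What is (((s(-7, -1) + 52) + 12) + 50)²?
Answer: 52441/4 ≈ 13110.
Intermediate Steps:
s(C, Y) = ½
(((s(-7, -1) + 52) + 12) + 50)² = (((½ + 52) + 12) + 50)² = ((105/2 + 12) + 50)² = (129/2 + 50)² = (229/2)² = 52441/4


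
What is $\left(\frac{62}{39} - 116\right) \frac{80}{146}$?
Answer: $- \frac{178480}{2847} \approx -62.691$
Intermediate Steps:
$\left(\frac{62}{39} - 116\right) \frac{80}{146} = \left(62 \cdot \frac{1}{39} - 116\right) 80 \cdot \frac{1}{146} = \left(\frac{62}{39} - 116\right) \frac{40}{73} = \left(- \frac{4462}{39}\right) \frac{40}{73} = - \frac{178480}{2847}$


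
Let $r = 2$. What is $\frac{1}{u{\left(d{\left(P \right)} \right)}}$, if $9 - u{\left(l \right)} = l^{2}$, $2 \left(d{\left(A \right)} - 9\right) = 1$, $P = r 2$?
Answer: $- \frac{4}{325} \approx -0.012308$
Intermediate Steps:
$P = 4$ ($P = 2 \cdot 2 = 4$)
$d{\left(A \right)} = \frac{19}{2}$ ($d{\left(A \right)} = 9 + \frac{1}{2} \cdot 1 = 9 + \frac{1}{2} = \frac{19}{2}$)
$u{\left(l \right)} = 9 - l^{2}$
$\frac{1}{u{\left(d{\left(P \right)} \right)}} = \frac{1}{9 - \left(\frac{19}{2}\right)^{2}} = \frac{1}{9 - \frac{361}{4}} = \frac{1}{- \frac{325}{4}} = - \frac{4}{325}$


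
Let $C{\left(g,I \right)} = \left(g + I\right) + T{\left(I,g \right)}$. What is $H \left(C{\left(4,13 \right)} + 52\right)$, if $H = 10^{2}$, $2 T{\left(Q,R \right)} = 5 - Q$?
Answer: $6500$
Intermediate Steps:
$T{\left(Q,R \right)} = \frac{5}{2} - \frac{Q}{2}$ ($T{\left(Q,R \right)} = \frac{5 - Q}{2} = \frac{5}{2} - \frac{Q}{2}$)
$C{\left(g,I \right)} = \frac{5}{2} + g + \frac{I}{2}$ ($C{\left(g,I \right)} = \left(g + I\right) - \left(- \frac{5}{2} + \frac{I}{2}\right) = \left(I + g\right) - \left(- \frac{5}{2} + \frac{I}{2}\right) = \frac{5}{2} + g + \frac{I}{2}$)
$H = 100$
$H \left(C{\left(4,13 \right)} + 52\right) = 100 \left(\left(\frac{5}{2} + 4 + \frac{1}{2} \cdot 13\right) + 52\right) = 100 \left(\left(\frac{5}{2} + 4 + \frac{13}{2}\right) + 52\right) = 100 \left(13 + 52\right) = 100 \cdot 65 = 6500$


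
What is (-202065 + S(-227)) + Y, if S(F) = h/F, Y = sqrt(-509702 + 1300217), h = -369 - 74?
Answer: -45868312/227 + 3*sqrt(87835) ≈ -2.0117e+5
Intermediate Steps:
h = -443
Y = 3*sqrt(87835) (Y = sqrt(790515) = 3*sqrt(87835) ≈ 889.11)
S(F) = -443/F
(-202065 + S(-227)) + Y = (-202065 - 443/(-227)) + 3*sqrt(87835) = (-202065 - 443*(-1/227)) + 3*sqrt(87835) = (-202065 + 443/227) + 3*sqrt(87835) = -45868312/227 + 3*sqrt(87835)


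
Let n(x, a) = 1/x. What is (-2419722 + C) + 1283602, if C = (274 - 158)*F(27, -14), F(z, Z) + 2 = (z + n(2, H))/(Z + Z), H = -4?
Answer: -15910523/14 ≈ -1.1365e+6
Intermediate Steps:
F(z, Z) = -2 + (1/2 + z)/(2*Z) (F(z, Z) = -2 + (z + 1/2)/(Z + Z) = -2 + (z + 1/2)/((2*Z)) = -2 + (1/2 + z)*(1/(2*Z)) = -2 + (1/2 + z)/(2*Z))
C = -4843/14 (C = (274 - 158)*((1/4)*(1 - 8*(-14) + 2*27)/(-14)) = 116*((1/4)*(-1/14)*(1 + 112 + 54)) = 116*((1/4)*(-1/14)*167) = 116*(-167/56) = -4843/14 ≈ -345.93)
(-2419722 + C) + 1283602 = (-2419722 - 4843/14) + 1283602 = -33880951/14 + 1283602 = -15910523/14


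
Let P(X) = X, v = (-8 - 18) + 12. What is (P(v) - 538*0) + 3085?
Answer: 3071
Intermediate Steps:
v = -14 (v = -26 + 12 = -14)
(P(v) - 538*0) + 3085 = (-14 - 538*0) + 3085 = (-14 + 0) + 3085 = -14 + 3085 = 3071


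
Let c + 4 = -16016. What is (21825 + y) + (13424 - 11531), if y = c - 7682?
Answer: 16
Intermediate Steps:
c = -16020 (c = -4 - 16016 = -16020)
y = -23702 (y = -16020 - 7682 = -23702)
(21825 + y) + (13424 - 11531) = (21825 - 23702) + (13424 - 11531) = -1877 + 1893 = 16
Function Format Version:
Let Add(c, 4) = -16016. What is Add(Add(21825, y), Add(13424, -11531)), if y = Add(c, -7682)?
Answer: 16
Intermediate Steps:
c = -16020 (c = Add(-4, -16016) = -16020)
y = -23702 (y = Add(-16020, -7682) = -23702)
Add(Add(21825, y), Add(13424, -11531)) = Add(Add(21825, -23702), Add(13424, -11531)) = Add(-1877, 1893) = 16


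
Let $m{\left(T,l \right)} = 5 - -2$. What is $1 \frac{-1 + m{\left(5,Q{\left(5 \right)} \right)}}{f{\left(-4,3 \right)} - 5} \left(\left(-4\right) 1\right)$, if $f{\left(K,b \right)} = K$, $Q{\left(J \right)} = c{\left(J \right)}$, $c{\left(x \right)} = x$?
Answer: $\frac{8}{3} \approx 2.6667$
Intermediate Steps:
$Q{\left(J \right)} = J$
$m{\left(T,l \right)} = 7$ ($m{\left(T,l \right)} = 5 + 2 = 7$)
$1 \frac{-1 + m{\left(5,Q{\left(5 \right)} \right)}}{f{\left(-4,3 \right)} - 5} \left(\left(-4\right) 1\right) = 1 \frac{-1 + 7}{-4 - 5} \left(\left(-4\right) 1\right) = 1 \frac{6}{-9} \left(-4\right) = 1 \cdot 6 \left(- \frac{1}{9}\right) \left(-4\right) = 1 \left(- \frac{2}{3}\right) \left(-4\right) = \left(- \frac{2}{3}\right) \left(-4\right) = \frac{8}{3}$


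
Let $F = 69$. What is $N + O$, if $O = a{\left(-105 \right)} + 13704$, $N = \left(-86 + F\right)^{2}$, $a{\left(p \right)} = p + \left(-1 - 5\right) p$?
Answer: $14518$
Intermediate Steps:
$a{\left(p \right)} = - 5 p$ ($a{\left(p \right)} = p - 6 p = - 5 p$)
$N = 289$ ($N = \left(-86 + 69\right)^{2} = \left(-17\right)^{2} = 289$)
$O = 14229$ ($O = \left(-5\right) \left(-105\right) + 13704 = 525 + 13704 = 14229$)
$N + O = 289 + 14229 = 14518$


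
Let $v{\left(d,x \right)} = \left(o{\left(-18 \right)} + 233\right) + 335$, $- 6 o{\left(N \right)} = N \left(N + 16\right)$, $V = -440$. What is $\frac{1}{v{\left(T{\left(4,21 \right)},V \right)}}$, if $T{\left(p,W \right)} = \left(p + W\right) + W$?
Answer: $\frac{1}{562} \approx 0.0017794$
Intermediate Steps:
$T{\left(p,W \right)} = p + 2 W$ ($T{\left(p,W \right)} = \left(W + p\right) + W = p + 2 W$)
$o{\left(N \right)} = - \frac{N \left(16 + N\right)}{6}$ ($o{\left(N \right)} = - \frac{N \left(N + 16\right)}{6} = - \frac{N \left(16 + N\right)}{6}$)
$v{\left(d,x \right)} = 562$ ($v{\left(d,x \right)} = \left(\left(- \frac{1}{6}\right) \left(-18\right) \left(16 - 18\right) + 233\right) + 335 = \left(\left(- \frac{1}{6}\right) \left(-18\right) \left(-2\right) + 233\right) + 335 = \left(-6 + 233\right) + 335 = 227 + 335 = 562$)
$\frac{1}{v{\left(T{\left(4,21 \right)},V \right)}} = \frac{1}{562}$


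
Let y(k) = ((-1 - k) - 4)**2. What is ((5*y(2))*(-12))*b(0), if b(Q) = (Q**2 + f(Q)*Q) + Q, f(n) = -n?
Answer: 0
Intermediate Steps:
b(Q) = Q (b(Q) = (Q**2 + (-Q)*Q) + Q = (Q**2 - Q**2) + Q = 0 + Q = Q)
y(k) = (-5 - k)**2
((5*y(2))*(-12))*b(0) = ((5*(5 + 2)**2)*(-12))*0 = ((5*7**2)*(-12))*0 = ((5*49)*(-12))*0 = (245*(-12))*0 = -2940*0 = 0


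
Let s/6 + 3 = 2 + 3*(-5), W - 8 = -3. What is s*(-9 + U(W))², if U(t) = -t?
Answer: -18816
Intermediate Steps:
W = 5 (W = 8 - 3 = 5)
s = -96 (s = -18 + 6*(2 + 3*(-5)) = -18 + 6*(2 - 15) = -18 + 6*(-13) = -18 - 78 = -96)
s*(-9 + U(W))² = -96*(-9 - 1*5)² = -96*(-9 - 5)² = -96*(-14)² = -96*196 = -18816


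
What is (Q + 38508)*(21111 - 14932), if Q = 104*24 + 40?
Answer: 253610876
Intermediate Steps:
Q = 2536 (Q = 2496 + 40 = 2536)
(Q + 38508)*(21111 - 14932) = (2536 + 38508)*(21111 - 14932) = 41044*6179 = 253610876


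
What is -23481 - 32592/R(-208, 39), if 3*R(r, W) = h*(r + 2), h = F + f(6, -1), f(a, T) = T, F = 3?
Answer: -2394099/103 ≈ -23244.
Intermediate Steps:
h = 2 (h = 3 - 1 = 2)
R(r, W) = 4/3 + 2*r/3 (R(r, W) = (2*(r + 2))/3 = (2*(2 + r))/3 = (4 + 2*r)/3 = 4/3 + 2*r/3)
-23481 - 32592/R(-208, 39) = -23481 - 32592/(4/3 + (⅔)*(-208)) = -23481 - 32592/(4/3 - 416/3) = -23481 - 32592/(-412/3) = -23481 - 32592*(-3/412) = -23481 + 24444/103 = -2394099/103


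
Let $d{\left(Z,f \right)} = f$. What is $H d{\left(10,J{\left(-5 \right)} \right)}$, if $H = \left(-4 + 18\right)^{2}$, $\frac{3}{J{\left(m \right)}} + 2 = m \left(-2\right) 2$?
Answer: $\frac{98}{3} \approx 32.667$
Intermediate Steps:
$J{\left(m \right)} = \frac{3}{-2 - 4 m}$ ($J{\left(m \right)} = \frac{3}{-2 + m \left(-2\right) 2} = \frac{3}{-2 + - 2 m 2} = \frac{3}{-2 - 4 m}$)
$H = 196$ ($H = 14^{2} = 196$)
$H d{\left(10,J{\left(-5 \right)} \right)} = 196 \left(- \frac{3}{2 + 4 \left(-5\right)}\right) = 196 \left(- \frac{3}{2 - 20}\right) = 196 \left(- \frac{3}{-18}\right) = 196 \left(\left(-3\right) \left(- \frac{1}{18}\right)\right) = 196 \cdot \frac{1}{6} = \frac{98}{3}$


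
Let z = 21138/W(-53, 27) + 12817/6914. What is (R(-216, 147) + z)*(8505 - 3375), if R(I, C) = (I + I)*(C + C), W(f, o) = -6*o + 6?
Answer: -2254782082230/3457 ≈ -6.5224e+8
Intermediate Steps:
W(f, o) = 6 - 6*o
z = -462015/3457 (z = 21138/(6 - 6*27) + 12817/6914 = 21138/(6 - 162) + 12817*(1/6914) = 21138/(-156) + 12817/6914 = 21138*(-1/156) + 12817/6914 = -271/2 + 12817/6914 = -462015/3457 ≈ -133.65)
R(I, C) = 4*C*I (R(I, C) = (2*I)*(2*C) = 4*C*I)
(R(-216, 147) + z)*(8505 - 3375) = (4*147*(-216) - 462015/3457)*(8505 - 3375) = (-127008 - 462015/3457)*5130 = -439528671/3457*5130 = -2254782082230/3457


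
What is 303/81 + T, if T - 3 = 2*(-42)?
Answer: -2086/27 ≈ -77.259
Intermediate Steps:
T = -81 (T = 3 + 2*(-42) = 3 - 84 = -81)
303/81 + T = 303/81 - 81 = 303*(1/81) - 81 = 101/27 - 81 = -2086/27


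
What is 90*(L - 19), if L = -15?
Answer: -3060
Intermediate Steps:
90*(L - 19) = 90*(-15 - 19) = 90*(-34) = -3060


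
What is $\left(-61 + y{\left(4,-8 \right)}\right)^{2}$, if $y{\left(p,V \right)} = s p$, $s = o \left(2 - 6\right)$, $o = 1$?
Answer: $5929$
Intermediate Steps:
$s = -4$ ($s = 1 \left(2 - 6\right) = 1 \left(-4\right) = -4$)
$y{\left(p,V \right)} = - 4 p$
$\left(-61 + y{\left(4,-8 \right)}\right)^{2} = \left(-61 - 16\right)^{2} = \left(-77\right)^{2} = 5929$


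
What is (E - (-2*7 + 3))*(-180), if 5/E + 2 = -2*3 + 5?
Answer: -1680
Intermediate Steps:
E = -5/3 (E = 5/(-2 + (-2*3 + 5)) = 5/(-2 + (-6 + 5)) = 5/(-2 - 1) = 5/(-3) = 5*(-⅓) = -5/3 ≈ -1.6667)
(E - (-2*7 + 3))*(-180) = (-5/3 - (-2*7 + 3))*(-180) = (-5/3 - (-14 + 3))*(-180) = (-5/3 - 1*(-11))*(-180) = (-5/3 + 11)*(-180) = (28/3)*(-180) = -1680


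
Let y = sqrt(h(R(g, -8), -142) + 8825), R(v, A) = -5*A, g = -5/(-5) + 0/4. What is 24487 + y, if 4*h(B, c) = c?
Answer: 24487 + sqrt(35158)/2 ≈ 24581.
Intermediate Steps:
g = 1 (g = -5*(-1/5) + 0*(1/4) = 1 + 0 = 1)
h(B, c) = c/4
y = sqrt(35158)/2 (y = sqrt((1/4)*(-142) + 8825) = sqrt(-71/2 + 8825) = sqrt(17579/2) = sqrt(35158)/2 ≈ 93.752)
24487 + y = 24487 + sqrt(35158)/2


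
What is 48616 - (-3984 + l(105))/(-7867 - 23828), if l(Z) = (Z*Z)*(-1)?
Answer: 513623037/10565 ≈ 48616.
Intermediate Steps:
l(Z) = -Z² (l(Z) = Z²*(-1) = -Z²)
48616 - (-3984 + l(105))/(-7867 - 23828) = 48616 - (-3984 - 1*105²)/(-7867 - 23828) = 48616 - (-3984 - 1*11025)/(-31695) = 48616 - (-3984 - 11025)*(-1)/31695 = 48616 - (-15009)*(-1)/31695 = 48616 - 1*5003/10565 = 48616 - 5003/10565 = 513623037/10565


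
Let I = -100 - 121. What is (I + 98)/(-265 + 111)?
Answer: 123/154 ≈ 0.79870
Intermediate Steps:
I = -221
(I + 98)/(-265 + 111) = (-221 + 98)/(-265 + 111) = -123/(-154) = -123*(-1/154) = 123/154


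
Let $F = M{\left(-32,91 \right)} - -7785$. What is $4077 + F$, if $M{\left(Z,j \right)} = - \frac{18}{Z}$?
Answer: $\frac{189801}{16} \approx 11863.0$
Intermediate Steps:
$F = \frac{124569}{16}$ ($F = - \frac{18}{-32} - -7785 = \left(-18\right) \left(- \frac{1}{32}\right) + 7785 = \frac{9}{16} + 7785 = \frac{124569}{16} \approx 7785.6$)
$4077 + F = 4077 + \frac{124569}{16} = \frac{189801}{16}$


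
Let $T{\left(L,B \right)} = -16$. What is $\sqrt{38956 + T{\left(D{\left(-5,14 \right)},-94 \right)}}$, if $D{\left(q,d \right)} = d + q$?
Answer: $2 \sqrt{9735} \approx 197.33$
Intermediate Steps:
$\sqrt{38956 + T{\left(D{\left(-5,14 \right)},-94 \right)}} = \sqrt{38956 - 16} = \sqrt{38940} = 2 \sqrt{9735}$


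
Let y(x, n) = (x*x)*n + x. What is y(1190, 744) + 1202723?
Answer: 1054782313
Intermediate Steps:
y(x, n) = x + n*x² (y(x, n) = x²*n + x = n*x² + x = x + n*x²)
y(1190, 744) + 1202723 = 1190*(1 + 744*1190) + 1202723 = 1190*(1 + 885360) + 1202723 = 1190*885361 + 1202723 = 1053579590 + 1202723 = 1054782313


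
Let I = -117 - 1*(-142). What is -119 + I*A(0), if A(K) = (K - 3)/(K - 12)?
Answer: -451/4 ≈ -112.75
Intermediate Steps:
I = 25 (I = -117 + 142 = 25)
A(K) = (-3 + K)/(-12 + K)
-119 + I*A(0) = -119 + 25*((-3 + 0)/(-12 + 0)) = -119 + 25*(-3/(-12)) = -119 + 25*(-1/12*(-3)) = -119 + 25*(¼) = -119 + 25/4 = -451/4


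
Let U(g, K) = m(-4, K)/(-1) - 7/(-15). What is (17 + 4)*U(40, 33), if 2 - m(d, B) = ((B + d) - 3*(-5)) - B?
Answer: 994/5 ≈ 198.80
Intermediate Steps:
m(d, B) = -13 - d (m(d, B) = 2 - (((B + d) - 3*(-5)) - B) = 2 - (((B + d) + 15) - B) = 2 - ((15 + B + d) - B) = 2 - (15 + d) = 2 + (-15 - d) = -13 - d)
U(g, K) = 142/15 (U(g, K) = (-13 - 1*(-4))/(-1) - 7/(-15) = (-13 + 4)*(-1) - 7*(-1/15) = -9*(-1) + 7/15 = 9 + 7/15 = 142/15)
(17 + 4)*U(40, 33) = (17 + 4)*(142/15) = 21*(142/15) = 994/5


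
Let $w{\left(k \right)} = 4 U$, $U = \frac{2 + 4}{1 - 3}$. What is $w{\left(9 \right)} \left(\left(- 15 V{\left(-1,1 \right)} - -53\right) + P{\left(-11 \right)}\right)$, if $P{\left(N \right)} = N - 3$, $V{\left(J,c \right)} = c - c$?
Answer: $-468$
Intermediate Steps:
$V{\left(J,c \right)} = 0$
$U = -3$ ($U = \frac{6}{-2} = 6 \left(- \frac{1}{2}\right) = -3$)
$P{\left(N \right)} = -3 + N$ ($P{\left(N \right)} = N - 3 = -3 + N$)
$w{\left(k \right)} = -12$ ($w{\left(k \right)} = 4 \left(-3\right) = -12$)
$w{\left(9 \right)} \left(\left(- 15 V{\left(-1,1 \right)} - -53\right) + P{\left(-11 \right)}\right) = - 12 \left(\left(\left(-15\right) 0 - -53\right) - 14\right) = - 12 \left(\left(0 + 53\right) - 14\right) = - 12 \left(53 - 14\right) = \left(-12\right) 39 = -468$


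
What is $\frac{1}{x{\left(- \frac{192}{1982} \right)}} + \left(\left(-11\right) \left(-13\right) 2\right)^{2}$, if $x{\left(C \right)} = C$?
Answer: $\frac{7851425}{96} \approx 81786.0$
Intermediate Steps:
$\frac{1}{x{\left(- \frac{192}{1982} \right)}} + \left(\left(-11\right) \left(-13\right) 2\right)^{2} = \frac{1}{\left(-192\right) \frac{1}{1982}} + \left(\left(-11\right) \left(-13\right) 2\right)^{2} = \frac{1}{\left(-192\right) \frac{1}{1982}} + \left(143 \cdot 2\right)^{2} = \frac{1}{- \frac{96}{991}} + 286^{2} = - \frac{991}{96} + 81796 = \frac{7851425}{96}$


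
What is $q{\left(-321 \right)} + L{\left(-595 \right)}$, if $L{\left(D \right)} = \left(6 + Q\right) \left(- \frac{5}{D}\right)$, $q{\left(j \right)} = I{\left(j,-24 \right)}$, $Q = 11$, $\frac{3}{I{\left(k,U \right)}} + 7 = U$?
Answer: $\frac{10}{217} \approx 0.046083$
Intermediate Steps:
$I{\left(k,U \right)} = \frac{3}{-7 + U}$
$q{\left(j \right)} = - \frac{3}{31}$ ($q{\left(j \right)} = \frac{3}{-7 - 24} = \frac{3}{-31} = 3 \left(- \frac{1}{31}\right) = - \frac{3}{31}$)
$L{\left(D \right)} = - \frac{85}{D}$ ($L{\left(D \right)} = \left(6 + 11\right) \left(- \frac{5}{D}\right) = 17 \left(- \frac{5}{D}\right) = - \frac{85}{D}$)
$q{\left(-321 \right)} + L{\left(-595 \right)} = - \frac{3}{31} - \frac{85}{-595} = - \frac{3}{31} - - \frac{1}{7} = - \frac{3}{31} + \frac{1}{7} = \frac{10}{217}$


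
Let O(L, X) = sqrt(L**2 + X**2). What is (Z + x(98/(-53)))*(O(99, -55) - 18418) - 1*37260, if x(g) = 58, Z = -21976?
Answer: 403648464 - 241098*sqrt(106) ≈ 4.0117e+8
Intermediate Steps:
(Z + x(98/(-53)))*(O(99, -55) - 18418) - 1*37260 = (-21976 + 58)*(sqrt(99**2 + (-55)**2) - 18418) - 1*37260 = -21918*(sqrt(9801 + 3025) - 18418) - 37260 = -21918*(sqrt(12826) - 18418) - 37260 = -21918*(11*sqrt(106) - 18418) - 37260 = -21918*(-18418 + 11*sqrt(106)) - 37260 = (403685724 - 241098*sqrt(106)) - 37260 = 403648464 - 241098*sqrt(106)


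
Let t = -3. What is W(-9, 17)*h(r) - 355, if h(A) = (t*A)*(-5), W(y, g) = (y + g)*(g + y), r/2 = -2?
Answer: -4195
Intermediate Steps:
r = -4 (r = 2*(-2) = -4)
W(y, g) = (g + y)² (W(y, g) = (g + y)*(g + y) = (g + y)²)
h(A) = 15*A (h(A) = -3*A*(-5) = 15*A)
W(-9, 17)*h(r) - 355 = (17 - 9)²*(15*(-4)) - 355 = 8²*(-60) - 355 = 64*(-60) - 355 = -3840 - 355 = -4195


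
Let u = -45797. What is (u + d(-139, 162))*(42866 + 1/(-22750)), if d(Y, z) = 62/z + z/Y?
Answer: -251425102743708382/128071125 ≈ -1.9632e+9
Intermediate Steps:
(u + d(-139, 162))*(42866 + 1/(-22750)) = (-45797 + (62/162 + 162/(-139)))*(42866 + 1/(-22750)) = (-45797 + (62*(1/162) + 162*(-1/139)))*(42866 - 1/22750) = (-45797 + (31/81 - 162/139))*(975201499/22750) = (-45797 - 8813/11259)*(975201499/22750) = -515637236/11259*975201499/22750 = -251425102743708382/128071125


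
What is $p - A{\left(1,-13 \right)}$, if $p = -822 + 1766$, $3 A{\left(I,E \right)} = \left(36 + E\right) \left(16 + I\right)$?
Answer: $\frac{2441}{3} \approx 813.67$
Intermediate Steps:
$A{\left(I,E \right)} = \frac{\left(16 + I\right) \left(36 + E\right)}{3}$ ($A{\left(I,E \right)} = \frac{\left(36 + E\right) \left(16 + I\right)}{3} = \frac{\left(16 + I\right) \left(36 + E\right)}{3}$)
$p = 944$
$p - A{\left(1,-13 \right)} = 944 - \left(192 + 12 \cdot 1 + \frac{16}{3} \left(-13\right) + \frac{1}{3} \left(-13\right) 1\right) = 944 - \left(192 + 12 - \frac{208}{3} - \frac{13}{3}\right) = 944 - \frac{391}{3} = \frac{2441}{3}$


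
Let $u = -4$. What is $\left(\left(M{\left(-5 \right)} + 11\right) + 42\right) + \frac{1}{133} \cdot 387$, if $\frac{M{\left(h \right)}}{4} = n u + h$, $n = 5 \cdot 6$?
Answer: $- \frac{59064}{133} \approx -444.09$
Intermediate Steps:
$n = 30$
$M{\left(h \right)} = -480 + 4 h$ ($M{\left(h \right)} = 4 \left(30 \left(-4\right) + h\right) = 4 \left(-120 + h\right) = -480 + 4 h$)
$\left(\left(M{\left(-5 \right)} + 11\right) + 42\right) + \frac{1}{133} \cdot 387 = \left(\left(\left(-480 + 4 \left(-5\right)\right) + 11\right) + 42\right) + \frac{1}{133} \cdot 387 = \left(\left(\left(-480 - 20\right) + 11\right) + 42\right) + \frac{1}{133} \cdot 387 = \left(\left(-500 + 11\right) + 42\right) + \frac{387}{133} = \left(-489 + 42\right) + \frac{387}{133} = -447 + \frac{387}{133} = - \frac{59064}{133}$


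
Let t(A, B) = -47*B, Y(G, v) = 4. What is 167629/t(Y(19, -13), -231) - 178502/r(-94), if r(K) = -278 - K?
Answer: 12784675/12972 ≈ 985.56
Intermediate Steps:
167629/t(Y(19, -13), -231) - 178502/r(-94) = 167629/((-47*(-231))) - 178502/(-278 - 1*(-94)) = 167629/10857 - 178502/(-278 + 94) = 167629*(1/10857) - 178502/(-184) = 2177/141 - 178502*(-1/184) = 2177/141 + 89251/92 = 12784675/12972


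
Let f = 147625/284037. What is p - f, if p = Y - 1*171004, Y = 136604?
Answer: -9771020425/284037 ≈ -34401.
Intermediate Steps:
f = 147625/284037 (f = 147625*(1/284037) = 147625/284037 ≈ 0.51974)
p = -34400 (p = 136604 - 1*171004 = 136604 - 171004 = -34400)
p - f = -34400 - 1*147625/284037 = -34400 - 147625/284037 = -9771020425/284037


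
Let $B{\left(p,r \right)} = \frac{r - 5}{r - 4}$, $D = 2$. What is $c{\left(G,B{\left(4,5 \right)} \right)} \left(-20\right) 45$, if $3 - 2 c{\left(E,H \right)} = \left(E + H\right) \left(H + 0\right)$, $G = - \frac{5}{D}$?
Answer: $-1350$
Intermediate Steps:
$B{\left(p,r \right)} = \frac{-5 + r}{-4 + r}$
$G = - \frac{5}{2} \approx -2.5$
$c{\left(E,H \right)} = \frac{3}{2} - \frac{H \left(E + H\right)}{2}$ ($c{\left(E,H \right)} = \frac{3}{2} - \frac{\left(E + H\right) \left(H + 0\right)}{2} = \frac{3}{2} - \frac{\left(E + H\right) H}{2} = \frac{3}{2} - \frac{H \left(E + H\right)}{2}$)
$c{\left(G,B{\left(4,5 \right)} \right)} \left(-20\right) 45 = \left(\frac{3}{2} - \frac{\left(\frac{-5 + 5}{-4 + 5}\right)^{2}}{2} - - \frac{5 \frac{-5 + 5}{-4 + 5}}{4}\right) \left(-20\right) 45 = \left(\frac{3}{2} - \frac{\left(1^{-1} \cdot 0\right)^{2}}{2} - - \frac{5 \cdot 1^{-1} \cdot 0}{4}\right) \left(-20\right) 45 = \left(\frac{3}{2} - \frac{\left(1 \cdot 0\right)^{2}}{2} - - \frac{5 \cdot 1 \cdot 0}{4}\right) \left(-20\right) 45 = \left(\frac{3}{2} - \frac{0^{2}}{2} - \left(- \frac{5}{4}\right) 0\right) \left(-20\right) 45 = \left(\frac{3}{2} - 0 + 0\right) \left(-20\right) 45 = \left(\frac{3}{2} + 0 + 0\right) \left(-20\right) 45 = \frac{3}{2} \left(-20\right) 45 = \left(-30\right) 45 = -1350$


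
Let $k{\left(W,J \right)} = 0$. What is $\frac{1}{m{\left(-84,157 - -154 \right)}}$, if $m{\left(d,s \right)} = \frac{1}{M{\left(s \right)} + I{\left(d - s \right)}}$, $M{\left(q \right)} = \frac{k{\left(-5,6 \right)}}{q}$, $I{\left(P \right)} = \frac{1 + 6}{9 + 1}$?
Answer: $\frac{7}{10} \approx 0.7$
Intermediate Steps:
$I{\left(P \right)} = \frac{7}{10}$
$M{\left(q \right)} = 0$ ($M{\left(q \right)} = \frac{0}{q} = 0$)
$m{\left(d,s \right)} = \frac{10}{7}$ ($m{\left(d,s \right)} = \frac{1}{0 + \frac{7}{10}} = \frac{1}{\frac{7}{10}} = \frac{10}{7}$)
$\frac{1}{m{\left(-84,157 - -154 \right)}} = \frac{1}{\frac{10}{7}} = \frac{7}{10}$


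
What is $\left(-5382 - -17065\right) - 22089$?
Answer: $-10406$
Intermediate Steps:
$\left(-5382 - -17065\right) - 22089 = \left(-5382 + 17065\right) - 22089 = 11683 - 22089 = -10406$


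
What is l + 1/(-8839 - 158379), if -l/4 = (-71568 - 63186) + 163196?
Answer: -19024057425/167218 ≈ -1.1377e+5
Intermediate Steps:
l = -113768 (l = -4*((-71568 - 63186) + 163196) = -4*(-134754 + 163196) = -4*28442 = -113768)
l + 1/(-8839 - 158379) = -113768 + 1/(-8839 - 158379) = -113768 + 1/(-167218) = -113768 - 1/167218 = -19024057425/167218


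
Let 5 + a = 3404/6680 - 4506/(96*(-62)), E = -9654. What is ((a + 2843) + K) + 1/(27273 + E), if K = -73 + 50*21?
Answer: 55695245203559/14594170080 ≈ 3816.3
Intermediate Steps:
a = -3092419/828320 (a = -5 + (3404/6680 - 4506/(96*(-62))) = -5 + (3404*(1/6680) - 4506/(-5952)) = -5 + (851/1670 - 4506*(-1/5952)) = -5 + (851/1670 + 751/992) = -5 + 1049181/828320 = -3092419/828320 ≈ -3.7334)
K = 977 (K = -73 + 1050 = 977)
((a + 2843) + K) + 1/(27273 + E) = ((-3092419/828320 + 2843) + 977) + 1/(27273 - 9654) = (2351821341/828320 + 977) + 1/17619 = 3161089981/828320 + 1/17619 = 55695245203559/14594170080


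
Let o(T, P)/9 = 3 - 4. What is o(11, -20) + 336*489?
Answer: 164295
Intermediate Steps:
o(T, P) = -9 (o(T, P) = 9*(3 - 4) = 9*(-1) = -9)
o(11, -20) + 336*489 = -9 + 336*489 = -9 + 164304 = 164295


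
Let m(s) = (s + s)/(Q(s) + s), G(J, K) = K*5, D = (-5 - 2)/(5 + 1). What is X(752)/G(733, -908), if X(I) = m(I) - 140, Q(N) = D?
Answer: 155419/5113175 ≈ 0.030396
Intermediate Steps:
D = -7/6 ≈ -1.1667
G(J, K) = 5*K
Q(N) = -7/6
m(s) = 2*s/(-7/6 + s) (m(s) = (s + s)/(-7/6 + s) = (2*s)/(-7/6 + s) = 2*s/(-7/6 + s))
X(I) = -140 + 12*I/(-7 + 6*I) (X(I) = 12*I/(-7 + 6*I) - 140 = -140 + 12*I/(-7 + 6*I))
X(752)/G(733, -908) = (4*(245 - 207*752)/(-7 + 6*752))/((5*(-908))) = (4*(245 - 155664)/(-7 + 4512))/(-4540) = (4*(-155419)/4505)*(-1/4540) = (4*(1/4505)*(-155419))*(-1/4540) = -621676/4505*(-1/4540) = 155419/5113175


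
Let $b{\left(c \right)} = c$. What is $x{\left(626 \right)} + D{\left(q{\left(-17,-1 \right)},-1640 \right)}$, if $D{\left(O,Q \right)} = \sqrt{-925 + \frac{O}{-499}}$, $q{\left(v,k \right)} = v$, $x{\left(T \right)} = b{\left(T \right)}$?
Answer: $626 + \frac{i \sqrt{230317442}}{499} \approx 626.0 + 30.413 i$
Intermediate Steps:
$x{\left(T \right)} = T$
$D{\left(O,Q \right)} = \sqrt{-925 - \frac{O}{499}}$ ($D{\left(O,Q \right)} = \sqrt{-925 + O \left(- \frac{1}{499}\right)} = \sqrt{-925 - \frac{O}{499}}$)
$x{\left(626 \right)} + D{\left(q{\left(-17,-1 \right)},-1640 \right)} = 626 + \frac{\sqrt{-230325925 - -8483}}{499} = 626 + \frac{\sqrt{-230325925 + 8483}}{499} = 626 + \frac{\sqrt{-230317442}}{499} = 626 + \frac{i \sqrt{230317442}}{499}$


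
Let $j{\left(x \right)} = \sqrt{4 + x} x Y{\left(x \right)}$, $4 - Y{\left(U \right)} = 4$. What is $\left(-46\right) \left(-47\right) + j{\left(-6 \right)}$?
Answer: $2162$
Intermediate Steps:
$Y{\left(U \right)} = 0$ ($Y{\left(U \right)} = 4 - 4 = 0$)
$j{\left(x \right)} = 0$ ($j{\left(x \right)} = \sqrt{4 + x} x 0 = x \sqrt{4 + x} 0 = 0$)
$\left(-46\right) \left(-47\right) + j{\left(-6 \right)} = \left(-46\right) \left(-47\right) + 0 = 2162 + 0 = 2162$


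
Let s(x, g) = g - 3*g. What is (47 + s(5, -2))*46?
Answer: 2346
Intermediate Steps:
s(x, g) = -2*g
(47 + s(5, -2))*46 = (47 - 2*(-2))*46 = (47 + 4)*46 = 51*46 = 2346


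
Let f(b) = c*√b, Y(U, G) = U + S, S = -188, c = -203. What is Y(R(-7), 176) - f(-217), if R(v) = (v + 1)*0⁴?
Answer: -188 + 203*I*√217 ≈ -188.0 + 2990.4*I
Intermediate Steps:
R(v) = 0 (R(v) = (1 + v)*0 = 0)
Y(U, G) = -188 + U (Y(U, G) = U - 188 = -188 + U)
f(b) = -203*√b
Y(R(-7), 176) - f(-217) = (-188 + 0) - (-203)*√(-217) = -188 - (-203)*I*√217 = -188 + 203*I*√217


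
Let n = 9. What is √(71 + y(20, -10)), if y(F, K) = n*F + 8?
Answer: √259 ≈ 16.093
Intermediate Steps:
y(F, K) = 8 + 9*F (y(F, K) = 9*F + 8 = 8 + 9*F)
√(71 + y(20, -10)) = √(71 + (8 + 9*20)) = √(71 + (8 + 180)) = √(71 + 188) = √259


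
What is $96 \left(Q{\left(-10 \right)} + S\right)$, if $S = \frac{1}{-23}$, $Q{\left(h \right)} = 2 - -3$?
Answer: $\frac{10944}{23} \approx 475.83$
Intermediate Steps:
$Q{\left(h \right)} = 5$ ($Q{\left(h \right)} = 2 + 3 = 5$)
$S = - \frac{1}{23} \approx -0.043478$
$96 \left(Q{\left(-10 \right)} + S\right) = 96 \left(5 - \frac{1}{23}\right) = 96 \cdot \frac{114}{23} = \frac{10944}{23}$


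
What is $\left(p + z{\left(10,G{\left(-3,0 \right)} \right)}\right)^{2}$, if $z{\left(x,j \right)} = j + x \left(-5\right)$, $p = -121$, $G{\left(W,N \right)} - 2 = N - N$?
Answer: $28561$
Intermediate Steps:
$G{\left(W,N \right)} = 2$ ($G{\left(W,N \right)} = 2 + \left(N - N\right) = 2 + 0 = 2$)
$z{\left(x,j \right)} = j - 5 x$
$\left(p + z{\left(10,G{\left(-3,0 \right)} \right)}\right)^{2} = \left(-121 + \left(2 - 50\right)\right)^{2} = \left(-121 - 48\right)^{2} = \left(-169\right)^{2} = 28561$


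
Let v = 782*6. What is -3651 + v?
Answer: 1041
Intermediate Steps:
v = 4692
-3651 + v = -3651 + 4692 = 1041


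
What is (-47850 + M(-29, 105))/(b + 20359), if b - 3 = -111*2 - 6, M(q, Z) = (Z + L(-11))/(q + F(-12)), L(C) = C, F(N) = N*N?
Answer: -2751328/1157705 ≈ -2.3765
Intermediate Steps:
F(N) = N²
M(q, Z) = (-11 + Z)/(144 + q) (M(q, Z) = (Z - 11)/(q + (-12)²) = (-11 + Z)/(q + 144) = (-11 + Z)/(144 + q))
b = -225 (b = 3 + (-111*2 - 6) = 3 + (-222 - 6) = 3 - 228 = -225)
(-47850 + M(-29, 105))/(b + 20359) = (-47850 + (-11 + 105)/(144 - 29))/(-225 + 20359) = (-47850 + 94/115)/20134 = (-47850 + (1/115)*94)*(1/20134) = (-47850 + 94/115)*(1/20134) = -5502656/115*1/20134 = -2751328/1157705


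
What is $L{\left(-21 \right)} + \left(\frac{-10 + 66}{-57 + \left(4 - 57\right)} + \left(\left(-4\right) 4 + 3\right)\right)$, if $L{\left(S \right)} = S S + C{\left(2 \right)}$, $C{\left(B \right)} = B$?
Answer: $\frac{23622}{55} \approx 429.49$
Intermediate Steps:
$L{\left(S \right)} = 2 + S^{2}$ ($L{\left(S \right)} = S S + 2 = S^{2} + 2 = 2 + S^{2}$)
$L{\left(-21 \right)} + \left(\frac{-10 + 66}{-57 + \left(4 - 57\right)} + \left(\left(-4\right) 4 + 3\right)\right) = \left(2 + \left(-21\right)^{2}\right) + \left(\frac{-10 + 66}{-57 + \left(4 - 57\right)} + \left(\left(-4\right) 4 + 3\right)\right) = \left(2 + 441\right) + \left(\frac{56}{-57 - 53} + \left(-16 + 3\right)\right) = 443 - \left(13 - \frac{56}{-110}\right) = 443 + \left(56 \left(- \frac{1}{110}\right) - 13\right) = 443 - \frac{743}{55} = \frac{23622}{55}$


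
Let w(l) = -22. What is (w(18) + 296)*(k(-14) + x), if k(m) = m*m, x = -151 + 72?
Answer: 32058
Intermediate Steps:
x = -79
k(m) = m²
(w(18) + 296)*(k(-14) + x) = (-22 + 296)*((-14)² - 79) = 274*(196 - 79) = 274*117 = 32058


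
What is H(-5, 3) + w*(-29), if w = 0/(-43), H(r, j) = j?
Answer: 3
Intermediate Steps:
w = 0 (w = 0*(-1/43) = 0)
H(-5, 3) + w*(-29) = 3 + 0*(-29) = 3 + 0 = 3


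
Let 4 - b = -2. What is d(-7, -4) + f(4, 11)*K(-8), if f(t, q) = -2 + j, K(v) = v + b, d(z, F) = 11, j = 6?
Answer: 3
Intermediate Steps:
b = 6 (b = 4 - 1*(-2) = 4 + 2 = 6)
K(v) = 6 + v (K(v) = v + 6 = 6 + v)
f(t, q) = 4 (f(t, q) = -2 + 6 = 4)
d(-7, -4) + f(4, 11)*K(-8) = 11 + 4*(6 - 8) = 11 + 4*(-2) = 11 - 8 = 3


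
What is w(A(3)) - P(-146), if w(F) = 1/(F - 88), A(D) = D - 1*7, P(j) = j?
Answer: 13431/92 ≈ 145.99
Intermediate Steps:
A(D) = -7 + D (A(D) = D - 7 = -7 + D)
w(F) = 1/(-88 + F)
w(A(3)) - P(-146) = 1/(-88 + (-7 + 3)) - 1*(-146) = 1/(-88 - 4) + 146 = 1/(-92) + 146 = -1/92 + 146 = 13431/92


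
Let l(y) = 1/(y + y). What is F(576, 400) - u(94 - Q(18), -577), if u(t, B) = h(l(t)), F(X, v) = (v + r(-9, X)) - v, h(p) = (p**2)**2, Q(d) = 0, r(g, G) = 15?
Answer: 18737975039/1249198336 ≈ 15.000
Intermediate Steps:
l(y) = 1/(2*y)
h(p) = p**4
F(X, v) = 15 (F(X, v) = (v + 15) - v = (15 + v) - v = 15)
u(t, B) = 1/(16*t**4) (u(t, B) = (1/(2*t))**4 = 1/(16*t**4))
F(576, 400) - u(94 - Q(18), -577) = 15 - 1/(16*(94 - 1*0)**4) = 15 - 1/(16*(94 + 0)**4) = 15 - 1/(16*94**4) = 15 - 1/(16*78074896) = 15 - 1*1/1249198336 = 15 - 1/1249198336 = 18737975039/1249198336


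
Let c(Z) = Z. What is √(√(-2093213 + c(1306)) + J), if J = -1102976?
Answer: √(-1102976 + I*√2091907) ≈ 0.689 + 1050.2*I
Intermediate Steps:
√(√(-2093213 + c(1306)) + J) = √(√(-2093213 + 1306) - 1102976) = √(√(-2091907) - 1102976) = √(I*√2091907 - 1102976) = √(-1102976 + I*√2091907)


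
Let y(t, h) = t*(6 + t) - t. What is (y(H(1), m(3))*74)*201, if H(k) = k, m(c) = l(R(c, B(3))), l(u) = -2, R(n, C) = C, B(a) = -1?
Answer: 89244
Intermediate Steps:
m(c) = -2
y(t, h) = -t + t*(6 + t)
(y(H(1), m(3))*74)*201 = ((1*(5 + 1))*74)*201 = ((1*6)*74)*201 = (6*74)*201 = 444*201 = 89244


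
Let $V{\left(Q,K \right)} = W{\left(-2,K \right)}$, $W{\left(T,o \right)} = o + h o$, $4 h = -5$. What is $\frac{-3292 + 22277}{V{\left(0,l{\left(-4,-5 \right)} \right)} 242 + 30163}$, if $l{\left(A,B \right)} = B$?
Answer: $\frac{37970}{60931} \approx 0.62316$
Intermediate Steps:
$h = - \frac{5}{4}$ ($h = \frac{1}{4} \left(-5\right) = - \frac{5}{4} \approx -1.25$)
$W{\left(T,o \right)} = - \frac{o}{4}$ ($W{\left(T,o \right)} = o - \frac{5 o}{4} = - \frac{o}{4}$)
$V{\left(Q,K \right)} = - \frac{K}{4}$
$\frac{-3292 + 22277}{V{\left(0,l{\left(-4,-5 \right)} \right)} 242 + 30163} = \frac{-3292 + 22277}{\left(- \frac{1}{4}\right) \left(-5\right) 242 + 30163} = \frac{18985}{\frac{5}{4} \cdot 242 + 30163} = \frac{18985}{\frac{605}{2} + 30163} = \frac{18985}{\frac{60931}{2}} = 18985 \cdot \frac{2}{60931} = \frac{37970}{60931}$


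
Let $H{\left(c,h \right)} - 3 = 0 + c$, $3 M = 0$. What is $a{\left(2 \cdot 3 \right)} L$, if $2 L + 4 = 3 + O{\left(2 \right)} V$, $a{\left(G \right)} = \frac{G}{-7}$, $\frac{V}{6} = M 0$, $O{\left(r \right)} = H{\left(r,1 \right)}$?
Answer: $\frac{3}{7} \approx 0.42857$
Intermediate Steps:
$M = 0$ ($M = \frac{1}{3} \cdot 0 = 0$)
$H{\left(c,h \right)} = 3 + c$ ($H{\left(c,h \right)} = 3 + \left(0 + c\right) = 3 + c$)
$O{\left(r \right)} = 3 + r$
$V = 0$ ($V = 6 \cdot 0 \cdot 0 = 6 \cdot 0 = 0$)
$a{\left(G \right)} = - \frac{G}{7}$ ($a{\left(G \right)} = G \left(- \frac{1}{7}\right) = - \frac{G}{7}$)
$L = - \frac{1}{2}$ ($L = -2 + \frac{3 + \left(3 + 2\right) 0}{2} = -2 + \frac{3 + 5 \cdot 0}{2} = -2 + \frac{3 + 0}{2} = -2 + \frac{1}{2} \cdot 3 = -2 + \frac{3}{2} = - \frac{1}{2} \approx -0.5$)
$a{\left(2 \cdot 3 \right)} L = - \frac{2 \cdot 3}{7} \left(- \frac{1}{2}\right) = \left(- \frac{1}{7}\right) 6 \left(- \frac{1}{2}\right) = \left(- \frac{6}{7}\right) \left(- \frac{1}{2}\right) = \frac{3}{7}$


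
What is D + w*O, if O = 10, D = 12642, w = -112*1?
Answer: 11522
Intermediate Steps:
w = -112
D + w*O = 12642 - 112*10 = 12642 - 1120 = 11522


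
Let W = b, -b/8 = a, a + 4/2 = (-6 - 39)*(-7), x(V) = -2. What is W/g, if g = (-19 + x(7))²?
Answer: -2504/441 ≈ -5.6780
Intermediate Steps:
a = 313 (a = -2 + (-6 - 39)*(-7) = -2 - 45*(-7) = -2 + 315 = 313)
b = -2504 (b = -8*313 = -2504)
W = -2504
g = 441 (g = (-19 - 2)² = (-21)² = 441)
W/g = -2504/441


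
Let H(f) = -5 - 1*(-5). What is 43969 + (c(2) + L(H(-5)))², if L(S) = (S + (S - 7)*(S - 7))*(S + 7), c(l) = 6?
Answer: 165770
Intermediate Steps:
H(f) = 0 (H(f) = -5 + 5 = 0)
L(S) = (7 + S)*(S + (-7 + S)²) (L(S) = (S + (-7 + S)*(-7 + S))*(7 + S) = (S + (-7 + S)²)*(7 + S) = (7 + S)*(S + (-7 + S)²))
43969 + (c(2) + L(H(-5)))² = 43969 + (6 + (343 + 0³ - 42*0 - 6*0²))² = 43969 + (6 + (343 + 0 + 0 - 6*0))² = 43969 + (6 + (343 + 0 + 0 + 0))² = 43969 + (6 + 343)² = 43969 + 349² = 43969 + 121801 = 165770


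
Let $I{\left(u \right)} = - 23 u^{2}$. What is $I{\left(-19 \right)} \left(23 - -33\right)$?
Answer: $-464968$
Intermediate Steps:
$I{\left(-19 \right)} \left(23 - -33\right) = - 23 \left(-19\right)^{2} \left(23 - -33\right) = \left(-23\right) 361 \left(23 + 33\right) = \left(-8303\right) 56 = -464968$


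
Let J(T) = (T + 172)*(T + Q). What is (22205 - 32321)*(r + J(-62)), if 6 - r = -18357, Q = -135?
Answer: 33453612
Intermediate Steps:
r = 18363 (r = 6 - 1*(-18357) = 6 + 18357 = 18363)
J(T) = (-135 + T)*(172 + T) (J(T) = (T + 172)*(T - 135) = (172 + T)*(-135 + T) = (-135 + T)*(172 + T))
(22205 - 32321)*(r + J(-62)) = (22205 - 32321)*(18363 + (-23220 + (-62)**2 + 37*(-62))) = -10116*(18363 + (-23220 + 3844 - 2294)) = -10116*(18363 - 21670) = -10116*(-3307) = 33453612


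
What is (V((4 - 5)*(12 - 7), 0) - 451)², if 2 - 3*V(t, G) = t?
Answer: 1811716/9 ≈ 2.0130e+5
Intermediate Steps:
V(t, G) = ⅔ - t/3
(V((4 - 5)*(12 - 7), 0) - 451)² = ((⅔ - (4 - 5)*(12 - 7)/3) - 451)² = ((⅔ - (-1)*5/3) - 451)² = ((⅔ - ⅓*(-5)) - 451)² = ((⅔ + 5/3) - 451)² = (7/3 - 451)² = (-1346/3)² = 1811716/9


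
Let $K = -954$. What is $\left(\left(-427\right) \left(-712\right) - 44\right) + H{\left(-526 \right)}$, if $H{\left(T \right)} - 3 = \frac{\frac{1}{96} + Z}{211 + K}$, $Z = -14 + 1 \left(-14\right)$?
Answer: $\frac{21682502111}{71328} \approx 3.0398 \cdot 10^{5}$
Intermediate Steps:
$Z = -28$ ($Z = -14 - 14 = -28$)
$H{\left(T \right)} = \frac{216671}{71328}$ ($H{\left(T \right)} = 3 + \frac{\frac{1}{96} - 28}{211 - 954} = 3 + \frac{\frac{1}{96} - 28}{-743} = 3 - - \frac{2687}{71328} = 3 + \frac{2687}{71328} = \frac{216671}{71328}$)
$\left(\left(-427\right) \left(-712\right) - 44\right) + H{\left(-526 \right)} = \left(\left(-427\right) \left(-712\right) - 44\right) + \frac{216671}{71328} = \left(304024 - 44\right) + \frac{216671}{71328} = 303980 + \frac{216671}{71328} = \frac{21682502111}{71328}$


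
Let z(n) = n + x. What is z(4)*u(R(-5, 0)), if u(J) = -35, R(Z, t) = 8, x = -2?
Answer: -70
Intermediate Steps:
z(n) = -2 + n (z(n) = n - 2 = -2 + n)
z(4)*u(R(-5, 0)) = (-2 + 4)*(-35) = 2*(-35) = -70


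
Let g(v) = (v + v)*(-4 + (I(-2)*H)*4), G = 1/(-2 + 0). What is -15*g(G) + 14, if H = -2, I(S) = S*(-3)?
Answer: -766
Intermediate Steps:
I(S) = -3*S
G = -½ (G = 1/(-2) = -½ ≈ -0.50000)
g(v) = -104*v (g(v) = (v + v)*(-4 + (-3*(-2)*(-2))*4) = (2*v)*(-4 + (6*(-2))*4) = (2*v)*(-4 - 12*4) = (2*v)*(-4 - 48) = (2*v)*(-52) = -104*v)
-15*g(G) + 14 = -(-1560)*(-1)/2 + 14 = -15*52 + 14 = -780 + 14 = -766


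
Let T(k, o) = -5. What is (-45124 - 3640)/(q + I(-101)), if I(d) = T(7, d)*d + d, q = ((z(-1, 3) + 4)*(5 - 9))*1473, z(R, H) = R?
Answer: 12191/4318 ≈ 2.8233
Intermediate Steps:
q = -17676 (q = ((-1 + 4)*(5 - 9))*1473 = (3*(-4))*1473 = -12*1473 = -17676)
I(d) = -4*d (I(d) = -5*d + d = -4*d)
(-45124 - 3640)/(q + I(-101)) = (-45124 - 3640)/(-17676 - 4*(-101)) = -48764/(-17676 + 404) = -48764/(-17272) = -48764*(-1/17272) = 12191/4318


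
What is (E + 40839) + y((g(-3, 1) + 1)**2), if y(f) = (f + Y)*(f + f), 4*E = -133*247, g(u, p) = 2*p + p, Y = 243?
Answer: 163657/4 ≈ 40914.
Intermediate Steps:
g(u, p) = 3*p
E = -32851/4 (E = (-133*247)/4 = (1/4)*(-32851) = -32851/4 ≈ -8212.8)
y(f) = 2*f*(243 + f) (y(f) = (f + 243)*(f + f) = (243 + f)*(2*f) = 2*f*(243 + f))
(E + 40839) + y((g(-3, 1) + 1)**2) = (-32851/4 + 40839) + 2*(3*1 + 1)**2*(243 + (3*1 + 1)**2) = 130505/4 + 2*(3 + 1)**2*(243 + (3 + 1)**2) = 130505/4 + 2*4**2*(243 + 4**2) = 130505/4 + 2*16*(243 + 16) = 130505/4 + 2*16*259 = 130505/4 + 8288 = 163657/4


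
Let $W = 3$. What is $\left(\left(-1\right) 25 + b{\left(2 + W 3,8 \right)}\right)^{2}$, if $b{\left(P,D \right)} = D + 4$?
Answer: $169$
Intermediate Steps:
$b{\left(P,D \right)} = 4 + D$
$\left(\left(-1\right) 25 + b{\left(2 + W 3,8 \right)}\right)^{2} = \left(\left(-1\right) 25 + \left(4 + 8\right)\right)^{2} = \left(-25 + 12\right)^{2} = \left(-13\right)^{2} = 169$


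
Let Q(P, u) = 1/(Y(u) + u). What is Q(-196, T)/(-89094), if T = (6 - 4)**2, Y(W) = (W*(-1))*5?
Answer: 1/1425504 ≈ 7.0151e-7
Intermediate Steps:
Y(W) = -5*W (Y(W) = -W*5 = -5*W)
T = 4 (T = 2**2 = 4)
Q(P, u) = -1/(4*u) (Q(P, u) = 1/(-5*u + u) = 1/(-4*u) = -1/(4*u))
Q(-196, T)/(-89094) = -1/4/4/(-89094) = -1/4*1/4*(-1/89094) = -1/16*(-1/89094) = 1/1425504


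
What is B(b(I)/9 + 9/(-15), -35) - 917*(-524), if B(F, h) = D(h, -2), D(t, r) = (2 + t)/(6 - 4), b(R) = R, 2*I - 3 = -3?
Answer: 960983/2 ≈ 4.8049e+5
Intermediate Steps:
I = 0 (I = 3/2 + (1/2)*(-3) = 3/2 - 3/2 = 0)
D(t, r) = 1 + t/2 (D(t, r) = (2 + t)/2 = (2 + t)*(1/2) = 1 + t/2)
B(F, h) = 1 + h/2
B(b(I)/9 + 9/(-15), -35) - 917*(-524) = (1 + (1/2)*(-35)) - 917*(-524) = (1 - 35/2) + 480508 = -33/2 + 480508 = 960983/2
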